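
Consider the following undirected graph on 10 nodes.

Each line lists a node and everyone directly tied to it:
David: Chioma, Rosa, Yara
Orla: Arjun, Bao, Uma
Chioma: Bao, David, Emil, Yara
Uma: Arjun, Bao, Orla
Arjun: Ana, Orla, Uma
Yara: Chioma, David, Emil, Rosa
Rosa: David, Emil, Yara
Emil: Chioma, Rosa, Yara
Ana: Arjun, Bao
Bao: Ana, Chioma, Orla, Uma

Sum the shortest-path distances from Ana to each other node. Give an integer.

Distances from Ana: Arjun:1, Bao:1, Chioma:2, David:3, Emil:3, Orla:2, Rosa:4, Uma:2, Yara:3.
Sum = 1 + 1 + 2 + 3 + 3 + 2 + 4 + 2 + 3 = 21.

21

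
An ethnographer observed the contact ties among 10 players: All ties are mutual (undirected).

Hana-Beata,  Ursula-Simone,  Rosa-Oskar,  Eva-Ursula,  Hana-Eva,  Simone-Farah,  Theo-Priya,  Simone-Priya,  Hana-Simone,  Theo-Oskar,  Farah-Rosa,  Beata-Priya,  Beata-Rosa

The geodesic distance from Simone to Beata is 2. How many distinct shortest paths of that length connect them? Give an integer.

The shortest distance is 2. The length-2 paths are: Simone–Priya–Beata; Simone–Hana–Beata.
That gives 2 distinct shortest paths.

2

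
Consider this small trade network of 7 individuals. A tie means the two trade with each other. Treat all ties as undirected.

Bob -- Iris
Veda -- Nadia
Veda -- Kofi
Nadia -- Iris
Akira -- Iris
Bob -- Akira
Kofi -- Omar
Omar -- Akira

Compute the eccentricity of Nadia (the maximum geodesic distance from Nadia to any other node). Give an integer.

3

Distances from Nadia: Akira:2, Bob:2, Iris:1, Kofi:2, Omar:3, Veda:1.
The largest is 3 (to Omar), so the eccentricity of Nadia is 3.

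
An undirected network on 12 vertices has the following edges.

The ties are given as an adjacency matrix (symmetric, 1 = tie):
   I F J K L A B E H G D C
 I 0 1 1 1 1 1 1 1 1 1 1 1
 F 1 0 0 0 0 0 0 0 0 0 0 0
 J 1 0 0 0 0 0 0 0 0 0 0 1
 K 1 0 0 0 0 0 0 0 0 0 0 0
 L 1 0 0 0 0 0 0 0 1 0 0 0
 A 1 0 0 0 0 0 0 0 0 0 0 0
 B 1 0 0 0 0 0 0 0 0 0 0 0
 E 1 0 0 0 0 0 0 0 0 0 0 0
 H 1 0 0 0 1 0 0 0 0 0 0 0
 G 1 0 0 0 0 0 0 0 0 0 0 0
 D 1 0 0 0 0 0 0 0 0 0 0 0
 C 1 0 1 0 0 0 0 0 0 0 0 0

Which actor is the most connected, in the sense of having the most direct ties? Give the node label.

Degrees — A:1, B:1, C:2, D:1, E:1, F:1, G:1, H:2, I:11, J:2, K:1, L:2.
The maximum is 11, attained only by I.

I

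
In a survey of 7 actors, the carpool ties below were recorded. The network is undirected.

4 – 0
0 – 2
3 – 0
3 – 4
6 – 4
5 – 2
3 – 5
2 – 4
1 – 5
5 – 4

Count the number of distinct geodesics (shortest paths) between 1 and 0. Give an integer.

3

The shortest distance is 3. The length-3 paths are: 1–5–2–0; 1–5–4–0; 1–5–3–0.
That gives 3 distinct shortest paths.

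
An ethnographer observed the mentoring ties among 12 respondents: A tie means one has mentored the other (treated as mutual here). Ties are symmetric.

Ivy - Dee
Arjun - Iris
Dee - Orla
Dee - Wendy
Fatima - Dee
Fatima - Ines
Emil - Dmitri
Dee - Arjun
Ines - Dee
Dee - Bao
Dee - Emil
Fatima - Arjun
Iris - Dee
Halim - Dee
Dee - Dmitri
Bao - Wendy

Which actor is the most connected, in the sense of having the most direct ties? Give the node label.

Dee

Degrees — Arjun:3, Bao:2, Dee:11, Dmitri:2, Emil:2, Fatima:3, Halim:1, Ines:2, Iris:2, Ivy:1, Orla:1, Wendy:2.
The maximum is 11, attained only by Dee.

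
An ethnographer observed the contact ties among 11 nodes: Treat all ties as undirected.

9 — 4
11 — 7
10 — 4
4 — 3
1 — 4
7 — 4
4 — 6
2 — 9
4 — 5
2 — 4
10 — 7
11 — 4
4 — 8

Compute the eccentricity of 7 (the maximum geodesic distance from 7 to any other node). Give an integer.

Distances from 7: 1:2, 2:2, 3:2, 4:1, 5:2, 6:2, 8:2, 9:2, 10:1, 11:1.
The largest is 2 (to 9, 3, 8, 1, 6, 5, and 2), so the eccentricity of 7 is 2.

2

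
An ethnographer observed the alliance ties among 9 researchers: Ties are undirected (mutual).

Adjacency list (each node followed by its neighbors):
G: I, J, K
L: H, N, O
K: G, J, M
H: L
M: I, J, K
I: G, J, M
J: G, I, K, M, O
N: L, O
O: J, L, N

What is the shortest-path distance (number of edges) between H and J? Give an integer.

One shortest route is H – L – O – J, which uses 3 edges, and at distance 2 from H we only reach {N, O}, which does not include J. So d(H,J) = 3.

3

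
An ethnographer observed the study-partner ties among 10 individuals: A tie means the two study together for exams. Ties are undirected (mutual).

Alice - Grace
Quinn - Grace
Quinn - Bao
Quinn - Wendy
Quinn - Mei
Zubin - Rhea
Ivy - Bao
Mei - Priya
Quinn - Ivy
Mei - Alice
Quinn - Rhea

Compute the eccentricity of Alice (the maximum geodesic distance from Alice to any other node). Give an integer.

4

Distances from Alice: Bao:3, Grace:1, Ivy:3, Mei:1, Priya:2, Quinn:2, Rhea:3, Wendy:3, Zubin:4.
The largest is 4 (to Zubin), so the eccentricity of Alice is 4.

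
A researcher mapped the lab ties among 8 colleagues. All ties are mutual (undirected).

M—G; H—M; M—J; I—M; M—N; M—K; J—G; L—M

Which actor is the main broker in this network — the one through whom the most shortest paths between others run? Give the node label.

Unnormalized betweenness of each node: G:0, H:0, I:0, J:0, K:0, L:0, M:20, N:0.
M has the largest value, 20, making it the main broker — the node through which the most shortest paths run.

M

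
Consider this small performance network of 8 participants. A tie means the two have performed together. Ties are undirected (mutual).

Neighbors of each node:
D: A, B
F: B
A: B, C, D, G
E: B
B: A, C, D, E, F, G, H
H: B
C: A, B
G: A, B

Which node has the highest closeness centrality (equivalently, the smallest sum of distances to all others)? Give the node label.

B

Farness (sum of distances to all others) for each node — A:10, B:7, C:12, D:12, E:13, F:13, G:12, H:13.
The smallest farness is 7, for B, so B has the highest closeness.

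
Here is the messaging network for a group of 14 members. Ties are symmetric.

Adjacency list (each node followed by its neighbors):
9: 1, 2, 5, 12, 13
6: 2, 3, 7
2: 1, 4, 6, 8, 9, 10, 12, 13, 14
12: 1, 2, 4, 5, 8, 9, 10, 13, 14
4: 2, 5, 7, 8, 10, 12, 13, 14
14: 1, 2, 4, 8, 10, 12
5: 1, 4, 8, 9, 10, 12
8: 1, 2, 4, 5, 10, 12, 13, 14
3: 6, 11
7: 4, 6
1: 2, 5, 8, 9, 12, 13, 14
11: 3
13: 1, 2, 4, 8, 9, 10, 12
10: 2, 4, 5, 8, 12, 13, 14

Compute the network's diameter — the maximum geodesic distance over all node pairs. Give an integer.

Eccentricity of each node (its greatest distance to any other): 1:4, 2:3, 3:4, 4:4, 5:5, 6:3, 7:3, 8:4, 9:4, 10:4, 11:5, 12:4, 13:4, 14:4.
The maximum eccentricity is 5, realized for instance by the pair 11–5 via 11 – 3 – 6 – 2 – 8 – 5. So the diameter is 5.

5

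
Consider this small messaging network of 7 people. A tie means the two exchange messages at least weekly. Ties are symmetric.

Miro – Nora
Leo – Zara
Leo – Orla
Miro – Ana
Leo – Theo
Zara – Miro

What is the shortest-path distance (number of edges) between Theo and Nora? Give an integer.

4

One shortest route is Theo – Leo – Zara – Miro – Nora, which uses 4 edges, and at distance 3 from Theo we only reach {Miro}, which does not include Nora. So d(Theo,Nora) = 4.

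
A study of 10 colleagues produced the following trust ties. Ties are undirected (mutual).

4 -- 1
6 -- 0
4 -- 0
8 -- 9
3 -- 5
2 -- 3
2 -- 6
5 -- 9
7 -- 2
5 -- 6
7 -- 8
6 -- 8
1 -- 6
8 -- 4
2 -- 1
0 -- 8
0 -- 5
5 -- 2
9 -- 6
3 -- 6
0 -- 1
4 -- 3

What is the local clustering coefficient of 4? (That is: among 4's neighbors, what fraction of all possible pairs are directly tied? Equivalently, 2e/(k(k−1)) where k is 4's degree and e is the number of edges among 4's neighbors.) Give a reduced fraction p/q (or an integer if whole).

1/3

4's neighbors: 0, 1, 3, and 8 (k = 4).
Possible neighbor pairs: C(4,2) = 6. Edges among them: 0–1, 0–8 → e = 2.
Clustering(4) = 2/6 = 1/3.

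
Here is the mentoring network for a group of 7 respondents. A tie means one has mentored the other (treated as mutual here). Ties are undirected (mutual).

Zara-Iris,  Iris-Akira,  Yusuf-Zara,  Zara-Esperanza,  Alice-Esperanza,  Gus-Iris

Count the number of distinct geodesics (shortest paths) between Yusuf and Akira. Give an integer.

The shortest distance is 3, and the only length-3 path is Yusuf–Zara–Iris–Akira. So there is exactly 1 shortest path.

1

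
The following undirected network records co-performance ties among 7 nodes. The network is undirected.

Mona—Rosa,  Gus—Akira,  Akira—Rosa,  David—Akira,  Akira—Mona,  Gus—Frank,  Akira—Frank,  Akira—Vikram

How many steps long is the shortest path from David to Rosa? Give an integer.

One shortest route is David – Akira – Rosa, which uses 2 edges, and David and Rosa are not directly tied, so nothing shorter exists. So d(David,Rosa) = 2.

2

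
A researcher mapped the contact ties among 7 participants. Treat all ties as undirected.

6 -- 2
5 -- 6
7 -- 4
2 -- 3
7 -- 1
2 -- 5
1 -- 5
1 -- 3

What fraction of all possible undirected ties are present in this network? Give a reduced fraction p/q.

There are 8 edges and 7 nodes, so the maximum possible is C(7,2) = 21.
Density = 8/21.

8/21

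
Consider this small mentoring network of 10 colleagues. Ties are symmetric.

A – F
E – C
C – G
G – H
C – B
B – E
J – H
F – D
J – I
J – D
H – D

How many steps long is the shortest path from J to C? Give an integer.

One shortest route is J – H – G – C, which uses 3 edges, and at distance 2 from J we only reach {F, G}, which does not include C. So d(J,C) = 3.

3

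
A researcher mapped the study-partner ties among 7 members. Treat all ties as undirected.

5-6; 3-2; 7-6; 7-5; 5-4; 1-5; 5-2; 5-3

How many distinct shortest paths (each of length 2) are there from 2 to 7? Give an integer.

The shortest distance is 2, and the only length-2 path is 2–5–7. So there is exactly 1 shortest path.

1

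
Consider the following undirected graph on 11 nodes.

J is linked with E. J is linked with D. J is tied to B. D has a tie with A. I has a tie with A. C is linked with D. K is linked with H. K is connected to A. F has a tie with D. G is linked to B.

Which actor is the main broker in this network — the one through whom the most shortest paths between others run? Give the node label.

Unnormalized betweenness of each node: A:23, B:9, C:0, D:33, E:0, F:0, G:0, H:0, I:0, J:23, K:9.
D has the largest value, 33, making it the main broker — the node through which the most shortest paths run.

D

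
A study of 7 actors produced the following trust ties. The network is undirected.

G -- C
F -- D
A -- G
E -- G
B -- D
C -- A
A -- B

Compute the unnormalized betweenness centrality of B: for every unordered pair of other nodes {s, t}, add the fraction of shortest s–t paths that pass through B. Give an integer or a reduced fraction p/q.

Pairs whose geodesics pass through B — C–D: 1; C–F: 1; G–D: 1; G–F: 1; D–E: 1; D–A: 1; F–E: 1; F–A: 1.
All other pairs contribute 0.
Summing the contributions gives betweenness(B) = 8.

8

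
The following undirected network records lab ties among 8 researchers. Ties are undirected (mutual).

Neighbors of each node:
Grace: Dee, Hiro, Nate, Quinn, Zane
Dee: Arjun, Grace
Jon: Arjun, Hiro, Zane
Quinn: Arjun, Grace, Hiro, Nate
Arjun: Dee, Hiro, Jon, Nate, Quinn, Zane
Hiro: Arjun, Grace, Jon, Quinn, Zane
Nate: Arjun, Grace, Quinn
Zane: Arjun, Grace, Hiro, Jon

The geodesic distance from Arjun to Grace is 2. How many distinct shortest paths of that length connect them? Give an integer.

The shortest distance is 2. The length-2 paths are: Arjun–Zane–Grace; Arjun–Hiro–Grace; Arjun–Nate–Grace; Arjun–Quinn–Grace; Arjun–Dee–Grace.
That gives 5 distinct shortest paths.

5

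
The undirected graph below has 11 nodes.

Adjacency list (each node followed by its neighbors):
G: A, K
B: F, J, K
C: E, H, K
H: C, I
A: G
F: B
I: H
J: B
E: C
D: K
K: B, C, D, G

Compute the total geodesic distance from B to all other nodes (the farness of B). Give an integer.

Distances from B: A:3, C:2, D:2, E:3, F:1, G:2, H:3, I:4, J:1, K:1.
Sum = 3 + 2 + 2 + 3 + 1 + 2 + 3 + 4 + 1 + 1 = 22.

22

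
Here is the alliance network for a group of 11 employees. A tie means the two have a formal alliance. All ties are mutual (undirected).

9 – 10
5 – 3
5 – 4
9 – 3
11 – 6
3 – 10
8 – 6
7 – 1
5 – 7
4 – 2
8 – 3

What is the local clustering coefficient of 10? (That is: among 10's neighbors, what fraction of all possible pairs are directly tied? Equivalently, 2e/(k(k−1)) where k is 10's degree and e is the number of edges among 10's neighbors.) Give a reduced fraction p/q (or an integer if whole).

10's neighbors: 3 and 9 (k = 2).
Possible neighbor pairs: C(2,2) = 1. Edges among them: 3–9 → e = 1.
Clustering(10) = 1/1.

1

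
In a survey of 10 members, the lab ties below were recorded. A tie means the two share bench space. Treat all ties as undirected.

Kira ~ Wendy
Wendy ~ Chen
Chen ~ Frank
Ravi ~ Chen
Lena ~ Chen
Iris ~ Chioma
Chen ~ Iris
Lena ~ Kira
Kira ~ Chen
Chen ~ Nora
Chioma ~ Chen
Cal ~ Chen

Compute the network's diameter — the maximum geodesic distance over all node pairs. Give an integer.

Eccentricity of each node (its greatest distance to any other): Cal:2, Chen:1, Chioma:2, Frank:2, Iris:2, Kira:2, Lena:2, Nora:2, Ravi:2, Wendy:2.
The maximum eccentricity is 2, realized for instance by the pair Iris–Kira via Iris – Chen – Kira. So the diameter is 2.

2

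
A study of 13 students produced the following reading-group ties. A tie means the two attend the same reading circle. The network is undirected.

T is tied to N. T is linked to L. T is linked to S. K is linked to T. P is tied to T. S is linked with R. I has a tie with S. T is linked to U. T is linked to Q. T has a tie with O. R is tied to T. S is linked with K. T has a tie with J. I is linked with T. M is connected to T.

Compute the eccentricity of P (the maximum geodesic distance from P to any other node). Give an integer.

Distances from P: I:2, J:2, K:2, L:2, M:2, N:2, O:2, Q:2, R:2, S:2, T:1, U:2.
The largest is 2 (to I, S, U, N, R, K, Q, O, M, J, and L), so the eccentricity of P is 2.

2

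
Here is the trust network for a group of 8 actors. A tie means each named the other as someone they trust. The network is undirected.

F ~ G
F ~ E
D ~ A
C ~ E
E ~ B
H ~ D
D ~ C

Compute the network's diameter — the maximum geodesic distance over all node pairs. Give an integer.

Eccentricity of each node (its greatest distance to any other): A:5, B:4, C:3, D:4, E:3, F:4, G:5, H:5.
The maximum eccentricity is 5, realized for instance by the pair G–A via G – F – E – C – D – A. So the diameter is 5.

5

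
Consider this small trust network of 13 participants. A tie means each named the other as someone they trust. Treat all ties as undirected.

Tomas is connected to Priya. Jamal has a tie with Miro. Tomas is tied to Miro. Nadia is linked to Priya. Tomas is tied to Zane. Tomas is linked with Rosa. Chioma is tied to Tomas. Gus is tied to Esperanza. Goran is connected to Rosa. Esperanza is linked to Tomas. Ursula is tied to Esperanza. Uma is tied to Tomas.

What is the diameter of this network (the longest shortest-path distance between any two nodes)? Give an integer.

Eccentricity of each node (its greatest distance to any other): Chioma:3, Esperanza:3, Goran:4, Gus:4, Jamal:4, Miro:3, Nadia:4, Priya:3, Rosa:3, Tomas:2, Uma:3, Ursula:4, Zane:3.
The maximum eccentricity is 4, realized for instance by the pair Ursula–Nadia via Ursula – Esperanza – Tomas – Priya – Nadia. So the diameter is 4.

4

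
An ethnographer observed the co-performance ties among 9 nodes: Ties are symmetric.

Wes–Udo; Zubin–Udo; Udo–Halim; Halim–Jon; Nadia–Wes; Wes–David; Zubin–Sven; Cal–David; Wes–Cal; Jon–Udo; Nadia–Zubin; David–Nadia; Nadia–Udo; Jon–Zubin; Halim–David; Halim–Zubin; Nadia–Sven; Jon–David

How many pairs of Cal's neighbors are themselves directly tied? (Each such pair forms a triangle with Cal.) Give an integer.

Cal's neighbors: David and Wes.
Neighbor pairs that are themselves tied: Cal–David–Wes. Each forms one triangle with Cal, for 1 in total.

1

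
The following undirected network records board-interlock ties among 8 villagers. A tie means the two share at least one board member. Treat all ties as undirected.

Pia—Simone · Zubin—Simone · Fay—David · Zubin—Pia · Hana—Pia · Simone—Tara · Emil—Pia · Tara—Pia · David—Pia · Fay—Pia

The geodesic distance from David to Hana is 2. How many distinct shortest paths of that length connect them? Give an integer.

1

The shortest distance is 2, and the only length-2 path is David–Pia–Hana. So there is exactly 1 shortest path.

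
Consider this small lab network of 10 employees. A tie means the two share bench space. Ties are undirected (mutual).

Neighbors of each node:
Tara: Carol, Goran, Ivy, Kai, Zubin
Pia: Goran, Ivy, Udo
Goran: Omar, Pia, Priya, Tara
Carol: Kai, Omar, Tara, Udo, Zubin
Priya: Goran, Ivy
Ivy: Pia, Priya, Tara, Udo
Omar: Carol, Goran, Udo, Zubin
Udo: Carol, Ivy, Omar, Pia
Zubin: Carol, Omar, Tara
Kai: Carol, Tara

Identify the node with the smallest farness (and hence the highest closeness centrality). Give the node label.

Farness (sum of distances to all others) for each node — Carol:14, Goran:14, Ivy:14, Kai:18, Omar:14, Pia:17, Priya:19, Tara:13, Udo:14, Zubin:17.
The smallest farness is 13, for Tara, so Tara has the highest closeness.

Tara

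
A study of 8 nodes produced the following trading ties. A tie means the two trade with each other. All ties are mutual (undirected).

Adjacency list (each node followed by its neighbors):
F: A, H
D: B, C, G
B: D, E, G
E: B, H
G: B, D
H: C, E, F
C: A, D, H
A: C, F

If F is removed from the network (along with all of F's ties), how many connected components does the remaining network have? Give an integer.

F's neighbors (A and H) remain reachable from one another through other ties, so the rest of the network stays in one piece.

1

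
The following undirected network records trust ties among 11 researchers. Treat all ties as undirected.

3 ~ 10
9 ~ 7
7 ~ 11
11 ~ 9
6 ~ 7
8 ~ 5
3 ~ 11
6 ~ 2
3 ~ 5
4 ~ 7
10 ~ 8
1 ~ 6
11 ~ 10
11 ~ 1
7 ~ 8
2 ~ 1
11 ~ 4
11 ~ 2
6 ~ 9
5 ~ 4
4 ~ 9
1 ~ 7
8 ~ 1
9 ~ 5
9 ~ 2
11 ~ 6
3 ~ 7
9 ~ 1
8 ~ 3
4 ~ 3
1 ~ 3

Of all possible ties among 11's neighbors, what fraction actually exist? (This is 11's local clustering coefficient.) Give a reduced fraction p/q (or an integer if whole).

15/28

11's neighbors: 1, 2, 3, 4, 6, 7, 9, and 10 (k = 8).
Possible neighbor pairs: C(8,2) = 28. Edges among them: 1–2, 1–3, 1–6, 1–7, 1–9, 2–6, 2–9, 3–4, 3–7, 3–10, 4–7, 4–9, 6–7, 6–9, 7–9 → e = 15.
Clustering(11) = 15/28.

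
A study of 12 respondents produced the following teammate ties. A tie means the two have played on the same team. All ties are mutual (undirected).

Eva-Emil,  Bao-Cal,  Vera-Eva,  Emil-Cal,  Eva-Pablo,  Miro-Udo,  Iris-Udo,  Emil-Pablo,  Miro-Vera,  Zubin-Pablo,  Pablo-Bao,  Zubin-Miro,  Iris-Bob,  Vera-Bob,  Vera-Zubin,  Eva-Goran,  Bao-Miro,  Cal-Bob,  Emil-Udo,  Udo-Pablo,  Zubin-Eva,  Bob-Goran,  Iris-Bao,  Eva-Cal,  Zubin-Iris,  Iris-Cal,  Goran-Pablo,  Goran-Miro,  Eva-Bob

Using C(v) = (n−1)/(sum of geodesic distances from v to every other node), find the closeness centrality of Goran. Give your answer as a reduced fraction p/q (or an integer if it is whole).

Distances from Goran: Bao:2, Bob:1, Cal:2, Emil:2, Eva:1, Iris:2, Miro:1, Pablo:1, Udo:2, Vera:2, Zubin:2. Sum = 18.
n = 12, so closeness = 11/18.

11/18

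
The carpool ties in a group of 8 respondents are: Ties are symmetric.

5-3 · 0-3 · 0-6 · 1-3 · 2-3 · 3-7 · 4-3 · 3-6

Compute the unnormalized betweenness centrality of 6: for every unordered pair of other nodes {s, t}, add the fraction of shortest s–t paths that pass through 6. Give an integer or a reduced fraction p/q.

No shortest path between any pair of other nodes passes through 6.
Summing the contributions gives betweenness(6) = 0.

0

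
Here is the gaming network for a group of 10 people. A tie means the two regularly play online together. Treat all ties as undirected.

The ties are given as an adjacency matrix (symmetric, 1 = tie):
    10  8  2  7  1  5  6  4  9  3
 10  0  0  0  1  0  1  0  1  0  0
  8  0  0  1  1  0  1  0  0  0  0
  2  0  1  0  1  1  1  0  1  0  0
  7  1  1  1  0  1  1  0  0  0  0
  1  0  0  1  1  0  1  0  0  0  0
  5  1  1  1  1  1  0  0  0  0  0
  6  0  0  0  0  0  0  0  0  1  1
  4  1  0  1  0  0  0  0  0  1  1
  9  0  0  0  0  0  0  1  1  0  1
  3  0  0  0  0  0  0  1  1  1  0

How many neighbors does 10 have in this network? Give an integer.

10 is directly tied to 4, 5, and 7. That is 3 neighbors, so the degree of 10 is 3.

3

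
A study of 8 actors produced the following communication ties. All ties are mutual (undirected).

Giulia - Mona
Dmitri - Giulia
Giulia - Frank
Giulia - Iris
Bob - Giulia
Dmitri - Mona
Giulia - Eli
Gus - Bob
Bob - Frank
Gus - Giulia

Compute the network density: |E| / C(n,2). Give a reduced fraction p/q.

5/14

There are 10 edges and 8 nodes, so the maximum possible is C(8,2) = 28.
Density = 10/28 = 5/14.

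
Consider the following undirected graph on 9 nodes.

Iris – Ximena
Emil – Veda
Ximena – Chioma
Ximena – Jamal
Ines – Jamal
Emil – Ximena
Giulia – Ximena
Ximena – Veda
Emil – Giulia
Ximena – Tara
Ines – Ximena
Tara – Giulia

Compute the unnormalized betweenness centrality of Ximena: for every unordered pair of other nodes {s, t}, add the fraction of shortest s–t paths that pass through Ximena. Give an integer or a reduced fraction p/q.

Pairs whose geodesics pass through Ximena — Ines–Tara: 1; Ines–Giulia: 1; Ines–Veda: 1; Ines–Iris: 1; Ines–Emil: 1; Ines–Chioma: 1; Tara–Veda: 1; Tara–Jamal: 1; Tara–Iris: 1; Tara–Emil: 1/2; Tara–Chioma: 1; Giulia–Veda: 1/2; Giulia–Jamal: 1; Giulia–Iris: 1 … (+10 more pairs).
All other pairs contribute 0.
Summing the contributions gives betweenness(Ximena) = 23.

23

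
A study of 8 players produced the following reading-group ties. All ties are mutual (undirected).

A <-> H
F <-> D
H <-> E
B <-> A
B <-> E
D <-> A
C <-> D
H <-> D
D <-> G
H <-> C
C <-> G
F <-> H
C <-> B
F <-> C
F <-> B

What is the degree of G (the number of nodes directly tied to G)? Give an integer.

G is directly tied to C and D. That is 2 neighbors, so the degree of G is 2.

2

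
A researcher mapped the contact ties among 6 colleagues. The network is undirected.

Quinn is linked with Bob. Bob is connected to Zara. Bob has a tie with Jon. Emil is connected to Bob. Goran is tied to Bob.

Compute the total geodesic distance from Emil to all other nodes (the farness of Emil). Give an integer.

9

Distances from Emil: Bob:1, Goran:2, Jon:2, Quinn:2, Zara:2.
Sum = 1 + 2 + 2 + 2 + 2 = 9.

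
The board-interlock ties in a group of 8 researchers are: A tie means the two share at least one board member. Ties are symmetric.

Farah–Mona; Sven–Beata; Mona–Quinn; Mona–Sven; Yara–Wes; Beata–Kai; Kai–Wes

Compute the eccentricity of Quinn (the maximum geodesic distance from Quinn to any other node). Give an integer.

6

Distances from Quinn: Beata:3, Farah:2, Kai:4, Mona:1, Sven:2, Wes:5, Yara:6.
The largest is 6 (to Yara), so the eccentricity of Quinn is 6.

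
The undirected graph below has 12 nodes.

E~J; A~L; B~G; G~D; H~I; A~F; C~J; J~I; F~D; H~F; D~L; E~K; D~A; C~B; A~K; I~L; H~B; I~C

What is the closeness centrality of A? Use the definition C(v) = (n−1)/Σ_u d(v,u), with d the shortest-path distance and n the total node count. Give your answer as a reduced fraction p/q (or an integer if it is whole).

11/21

Distances from A: B:3, C:3, D:1, E:2, F:1, G:2, H:2, I:2, J:3, K:1, L:1. Sum = 21.
n = 12, so closeness = 11/21.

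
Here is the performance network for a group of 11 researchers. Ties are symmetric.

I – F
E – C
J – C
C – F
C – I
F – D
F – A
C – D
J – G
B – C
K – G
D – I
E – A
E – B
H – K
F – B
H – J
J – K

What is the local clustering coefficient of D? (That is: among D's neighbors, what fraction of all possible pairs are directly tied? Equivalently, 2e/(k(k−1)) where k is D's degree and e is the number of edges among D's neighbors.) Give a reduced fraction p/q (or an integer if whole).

1

D's neighbors: C, F, and I (k = 3).
Possible neighbor pairs: C(3,2) = 3. Edges among them: C–F, C–I, F–I → e = 3.
Clustering(D) = 3/3 = 1.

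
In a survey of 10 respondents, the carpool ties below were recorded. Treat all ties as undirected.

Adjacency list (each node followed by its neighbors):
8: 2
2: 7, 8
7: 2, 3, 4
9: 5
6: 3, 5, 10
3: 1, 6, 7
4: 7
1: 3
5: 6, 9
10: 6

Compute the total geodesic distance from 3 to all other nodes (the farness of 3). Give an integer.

17

Distances from 3: 1:1, 2:2, 4:2, 5:2, 6:1, 7:1, 8:3, 9:3, 10:2.
Sum = 1 + 2 + 2 + 2 + 1 + 1 + 3 + 3 + 2 = 17.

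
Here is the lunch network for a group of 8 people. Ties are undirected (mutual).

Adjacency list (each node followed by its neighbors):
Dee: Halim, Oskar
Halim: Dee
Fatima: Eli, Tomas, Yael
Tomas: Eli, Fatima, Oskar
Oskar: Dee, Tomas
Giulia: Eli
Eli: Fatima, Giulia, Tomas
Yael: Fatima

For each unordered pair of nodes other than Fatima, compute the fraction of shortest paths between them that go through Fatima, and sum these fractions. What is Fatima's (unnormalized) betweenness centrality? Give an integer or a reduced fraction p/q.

6

Pairs whose geodesics pass through Fatima — Yael–Oskar: 1; Yael–Tomas: 1; Yael–Eli: 1; Yael–Giulia: 1; Yael–Dee: 1; Yael–Halim: 1.
All other pairs contribute 0.
Summing the contributions gives betweenness(Fatima) = 6.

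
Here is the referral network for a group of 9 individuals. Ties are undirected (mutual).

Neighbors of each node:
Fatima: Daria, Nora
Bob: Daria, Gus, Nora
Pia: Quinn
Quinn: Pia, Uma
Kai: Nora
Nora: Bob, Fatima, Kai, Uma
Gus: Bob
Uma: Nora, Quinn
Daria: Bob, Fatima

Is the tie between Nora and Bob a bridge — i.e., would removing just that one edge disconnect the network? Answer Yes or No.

No

Even without that edge, Nora still reaches Bob via Nora – Fatima – Daria – Bob, so the network stays connected. Not a bridge.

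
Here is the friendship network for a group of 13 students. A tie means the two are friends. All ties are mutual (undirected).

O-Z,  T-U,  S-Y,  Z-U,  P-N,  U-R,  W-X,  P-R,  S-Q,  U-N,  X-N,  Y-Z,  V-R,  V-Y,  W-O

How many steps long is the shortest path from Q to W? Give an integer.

5

One shortest route is Q – S – Y – Z – O – W, which uses 5 edges, and at distance 4 from Q we only reach {O, R, U}, which does not include W. So d(Q,W) = 5.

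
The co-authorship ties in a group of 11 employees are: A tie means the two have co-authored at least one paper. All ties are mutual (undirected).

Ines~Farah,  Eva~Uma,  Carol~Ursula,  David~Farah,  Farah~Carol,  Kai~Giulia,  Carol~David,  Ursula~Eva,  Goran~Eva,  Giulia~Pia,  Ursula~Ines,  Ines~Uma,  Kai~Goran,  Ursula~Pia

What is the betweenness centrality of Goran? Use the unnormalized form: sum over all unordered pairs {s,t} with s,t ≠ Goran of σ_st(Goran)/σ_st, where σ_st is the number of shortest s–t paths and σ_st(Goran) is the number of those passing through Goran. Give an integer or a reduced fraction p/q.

Pairs whose geodesics pass through Goran — Giulia–Eva: 1/2; Giulia–Uma: 1/3; Kai–Eva: 1; Kai–Uma: 1; Kai–Ines: 2/3; Kai–Farah: 3/5; Kai–David: 1/2; Kai–Carol: 1/2; Kai–Ursula: 1/2.
All other pairs contribute 0.
Summing the contributions gives betweenness(Goran) = 28/5.

28/5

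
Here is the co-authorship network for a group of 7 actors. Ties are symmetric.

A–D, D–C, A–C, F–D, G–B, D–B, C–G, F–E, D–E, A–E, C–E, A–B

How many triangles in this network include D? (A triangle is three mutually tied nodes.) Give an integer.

D's neighbors: A, B, C, E, and F.
Neighbor pairs that are themselves tied: D–A–B; D–A–C; D–A–E; D–C–E; D–E–F. Each forms one triangle with D, for 5 in total.

5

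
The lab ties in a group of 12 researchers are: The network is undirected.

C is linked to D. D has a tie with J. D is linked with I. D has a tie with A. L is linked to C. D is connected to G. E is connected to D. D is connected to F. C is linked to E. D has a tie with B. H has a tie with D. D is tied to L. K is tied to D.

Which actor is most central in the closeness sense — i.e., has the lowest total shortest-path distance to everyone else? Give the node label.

D

Farness (sum of distances to all others) for each node — A:21, B:21, C:19, D:11, E:20, F:21, G:21, H:21, I:21, J:21, K:21, L:20.
The smallest farness is 11, for D, so D has the highest closeness.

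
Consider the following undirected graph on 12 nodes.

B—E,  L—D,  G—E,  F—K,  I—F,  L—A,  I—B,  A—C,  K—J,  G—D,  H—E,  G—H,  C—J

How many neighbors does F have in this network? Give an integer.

F is directly tied to I and K. That is 2 neighbors, so the degree of F is 2.

2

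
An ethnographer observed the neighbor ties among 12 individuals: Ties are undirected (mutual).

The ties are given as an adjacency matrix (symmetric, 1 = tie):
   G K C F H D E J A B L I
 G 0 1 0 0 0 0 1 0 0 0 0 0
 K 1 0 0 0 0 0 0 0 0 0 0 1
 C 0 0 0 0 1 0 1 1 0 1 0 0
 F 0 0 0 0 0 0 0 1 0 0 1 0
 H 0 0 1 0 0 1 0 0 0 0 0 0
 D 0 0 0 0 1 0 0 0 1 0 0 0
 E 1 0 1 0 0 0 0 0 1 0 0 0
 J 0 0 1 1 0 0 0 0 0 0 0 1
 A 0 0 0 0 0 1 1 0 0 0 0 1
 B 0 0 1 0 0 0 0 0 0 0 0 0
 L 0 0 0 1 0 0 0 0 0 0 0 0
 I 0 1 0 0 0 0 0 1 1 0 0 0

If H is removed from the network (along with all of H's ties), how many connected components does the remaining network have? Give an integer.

H's neighbors (C and D) remain reachable from one another through other ties, so the rest of the network stays in one piece.

1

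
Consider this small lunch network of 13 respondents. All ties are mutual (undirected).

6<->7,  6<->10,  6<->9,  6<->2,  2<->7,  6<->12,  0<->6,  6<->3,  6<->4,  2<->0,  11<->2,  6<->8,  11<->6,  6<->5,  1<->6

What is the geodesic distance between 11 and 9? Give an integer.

2

One shortest route is 11 – 6 – 9, which uses 2 edges, and 11 and 9 are not directly tied, so nothing shorter exists. So d(11,9) = 2.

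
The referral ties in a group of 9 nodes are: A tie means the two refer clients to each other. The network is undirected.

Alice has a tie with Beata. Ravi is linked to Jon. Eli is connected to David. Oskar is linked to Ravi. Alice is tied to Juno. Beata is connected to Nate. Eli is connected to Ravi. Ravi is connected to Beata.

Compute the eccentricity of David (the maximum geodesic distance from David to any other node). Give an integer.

Distances from David: Alice:4, Beata:3, Eli:1, Jon:3, Juno:5, Nate:4, Oskar:3, Ravi:2.
The largest is 5 (to Juno), so the eccentricity of David is 5.

5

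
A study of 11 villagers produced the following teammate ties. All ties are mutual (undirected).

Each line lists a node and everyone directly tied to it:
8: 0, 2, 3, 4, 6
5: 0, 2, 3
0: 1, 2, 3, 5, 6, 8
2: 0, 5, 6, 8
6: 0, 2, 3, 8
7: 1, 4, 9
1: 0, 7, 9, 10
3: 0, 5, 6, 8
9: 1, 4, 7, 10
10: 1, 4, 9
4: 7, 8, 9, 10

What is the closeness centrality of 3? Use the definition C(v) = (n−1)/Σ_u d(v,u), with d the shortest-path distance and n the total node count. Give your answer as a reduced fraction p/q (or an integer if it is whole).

Distances from 3: 0:1, 1:2, 2:2, 4:2, 5:1, 6:1, 7:3, 8:1, 9:3, 10:3. Sum = 19.
n = 11, so closeness = 10/19.

10/19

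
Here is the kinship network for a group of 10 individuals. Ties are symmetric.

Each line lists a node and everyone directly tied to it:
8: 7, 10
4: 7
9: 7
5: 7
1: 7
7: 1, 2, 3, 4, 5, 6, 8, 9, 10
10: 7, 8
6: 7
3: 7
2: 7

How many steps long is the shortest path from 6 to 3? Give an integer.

One shortest route is 6 – 7 – 3, which uses 2 edges, and 6 and 3 are not directly tied, so nothing shorter exists. So d(6,3) = 2.

2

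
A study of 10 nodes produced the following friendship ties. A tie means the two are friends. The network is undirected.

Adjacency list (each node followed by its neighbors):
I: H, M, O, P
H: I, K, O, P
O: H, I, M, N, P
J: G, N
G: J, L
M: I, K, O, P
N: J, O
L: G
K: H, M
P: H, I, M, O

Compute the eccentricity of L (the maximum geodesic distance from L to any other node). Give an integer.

Distances from L: G:1, H:5, I:5, J:2, K:6, M:5, N:3, O:4, P:5.
The largest is 6 (to K), so the eccentricity of L is 6.

6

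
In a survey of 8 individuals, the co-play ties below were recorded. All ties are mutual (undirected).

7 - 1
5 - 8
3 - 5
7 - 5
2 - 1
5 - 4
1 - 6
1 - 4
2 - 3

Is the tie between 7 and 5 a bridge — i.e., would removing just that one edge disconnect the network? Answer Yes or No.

No

Even without that edge, 7 still reaches 5 via 7 – 1 – 4 – 5, so the network stays connected. Not a bridge.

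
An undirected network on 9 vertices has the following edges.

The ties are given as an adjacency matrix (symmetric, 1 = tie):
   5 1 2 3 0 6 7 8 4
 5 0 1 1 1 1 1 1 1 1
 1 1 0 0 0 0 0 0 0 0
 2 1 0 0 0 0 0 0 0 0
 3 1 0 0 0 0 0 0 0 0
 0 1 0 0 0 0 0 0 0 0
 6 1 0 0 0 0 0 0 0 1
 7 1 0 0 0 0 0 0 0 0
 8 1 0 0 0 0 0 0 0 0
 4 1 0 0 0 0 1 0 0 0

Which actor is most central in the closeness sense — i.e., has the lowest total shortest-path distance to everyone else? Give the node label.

Farness (sum of distances to all others) for each node — 0:15, 1:15, 2:15, 3:15, 4:14, 5:8, 6:14, 7:15, 8:15.
The smallest farness is 8, for 5, so 5 has the highest closeness.

5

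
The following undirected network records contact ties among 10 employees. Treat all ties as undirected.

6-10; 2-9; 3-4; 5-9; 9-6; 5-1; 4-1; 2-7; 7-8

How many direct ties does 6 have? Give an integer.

2

6 is directly tied to 9 and 10. That is 2 neighbors, so the degree of 6 is 2.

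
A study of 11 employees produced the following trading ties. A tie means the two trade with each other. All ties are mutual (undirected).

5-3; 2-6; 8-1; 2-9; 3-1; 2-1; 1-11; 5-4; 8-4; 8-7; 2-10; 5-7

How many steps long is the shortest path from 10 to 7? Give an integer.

One shortest route is 10 – 2 – 1 – 8 – 7, which uses 4 edges, and at distance 3 from 10 we only reach {3, 8, 11}, which does not include 7. So d(10,7) = 4.

4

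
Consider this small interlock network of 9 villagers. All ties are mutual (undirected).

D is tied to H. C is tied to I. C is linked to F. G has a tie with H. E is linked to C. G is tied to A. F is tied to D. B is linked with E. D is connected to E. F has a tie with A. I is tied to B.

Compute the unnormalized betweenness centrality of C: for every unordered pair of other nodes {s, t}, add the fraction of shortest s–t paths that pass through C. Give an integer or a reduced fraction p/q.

Pairs whose geodesics pass through C — D–I: 2/3; H–I: 2/3; G–I: 1; A–I: 1; A–B: 2/3; A–E: 1/2; F–I: 1; F–B: 2/3; F–E: 1/2; I–E: 1/2.
All other pairs contribute 0.
Summing the contributions gives betweenness(C) = 43/6.

43/6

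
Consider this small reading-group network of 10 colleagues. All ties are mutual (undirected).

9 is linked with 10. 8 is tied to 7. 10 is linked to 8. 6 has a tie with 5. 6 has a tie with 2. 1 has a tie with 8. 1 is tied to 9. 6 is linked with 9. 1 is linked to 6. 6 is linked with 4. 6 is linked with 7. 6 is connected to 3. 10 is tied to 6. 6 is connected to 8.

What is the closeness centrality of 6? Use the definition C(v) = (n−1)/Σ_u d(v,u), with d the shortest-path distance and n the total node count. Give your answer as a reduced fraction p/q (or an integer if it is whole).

1

Distances from 6: 1:1, 2:1, 3:1, 4:1, 5:1, 7:1, 8:1, 9:1, 10:1. Sum = 9.
n = 10, so closeness = 9/9 = 1.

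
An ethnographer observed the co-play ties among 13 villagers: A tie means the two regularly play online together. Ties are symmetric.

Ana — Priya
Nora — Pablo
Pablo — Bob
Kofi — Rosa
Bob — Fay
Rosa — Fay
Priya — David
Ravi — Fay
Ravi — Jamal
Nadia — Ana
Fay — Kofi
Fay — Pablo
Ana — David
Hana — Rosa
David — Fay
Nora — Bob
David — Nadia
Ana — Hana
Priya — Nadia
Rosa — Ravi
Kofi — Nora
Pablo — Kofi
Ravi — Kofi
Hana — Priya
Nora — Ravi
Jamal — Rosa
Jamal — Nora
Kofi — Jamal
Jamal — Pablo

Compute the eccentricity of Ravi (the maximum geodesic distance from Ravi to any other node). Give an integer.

Distances from Ravi: Ana:3, Bob:2, David:2, Fay:1, Hana:2, Jamal:1, Kofi:1, Nadia:3, Nora:1, Pablo:2, Priya:3, Rosa:1.
The largest is 3 (to Nadia, Ana, and Priya), so the eccentricity of Ravi is 3.

3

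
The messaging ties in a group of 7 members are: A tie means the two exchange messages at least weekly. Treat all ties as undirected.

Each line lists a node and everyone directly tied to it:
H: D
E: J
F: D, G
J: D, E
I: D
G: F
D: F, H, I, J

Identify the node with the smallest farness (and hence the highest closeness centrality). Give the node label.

D

Farness (sum of distances to all others) for each node — D:8, E:16, F:11, G:16, H:13, I:13, J:11.
The smallest farness is 8, for D, so D has the highest closeness.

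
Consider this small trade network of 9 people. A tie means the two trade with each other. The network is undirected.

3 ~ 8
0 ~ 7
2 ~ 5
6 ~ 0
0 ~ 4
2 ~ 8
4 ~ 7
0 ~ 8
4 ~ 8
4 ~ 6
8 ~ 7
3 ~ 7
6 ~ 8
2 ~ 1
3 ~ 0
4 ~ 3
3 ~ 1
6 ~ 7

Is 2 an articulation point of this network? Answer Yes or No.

Removing 2 leaves {0, 1, 3, 4, 6, 7, and 8} with no path to {5}, so the network splits into 2 components. 2 is a cut vertex.

Yes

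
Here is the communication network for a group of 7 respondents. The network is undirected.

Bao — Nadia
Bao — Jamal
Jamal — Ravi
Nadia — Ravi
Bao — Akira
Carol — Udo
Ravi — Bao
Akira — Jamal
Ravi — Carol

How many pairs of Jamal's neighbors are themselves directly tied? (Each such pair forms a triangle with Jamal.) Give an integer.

2

Jamal's neighbors: Akira, Bao, and Ravi.
Neighbor pairs that are themselves tied: Jamal–Akira–Bao; Jamal–Bao–Ravi. Each forms one triangle with Jamal, for 2 in total.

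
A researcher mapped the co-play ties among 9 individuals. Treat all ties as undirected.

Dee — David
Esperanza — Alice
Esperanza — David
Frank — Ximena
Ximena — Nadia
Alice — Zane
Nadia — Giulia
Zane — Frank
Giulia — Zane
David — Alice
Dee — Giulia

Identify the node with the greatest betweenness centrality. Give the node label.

Unnormalized betweenness of each node: Alice:13/2, David:3, Dee:7/2, Esperanza:0, Frank:7/2, Giulia:17/2, Nadia:5/2, Ximena:1, Zane:21/2.
Zane has the largest value, 21/2, making it the main broker — the node through which the most shortest paths run.

Zane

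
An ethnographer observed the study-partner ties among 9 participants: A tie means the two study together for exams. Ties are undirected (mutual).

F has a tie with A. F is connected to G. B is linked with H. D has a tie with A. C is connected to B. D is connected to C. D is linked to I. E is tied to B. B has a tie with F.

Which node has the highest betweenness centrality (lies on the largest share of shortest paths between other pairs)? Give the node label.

B

Unnormalized betweenness of each node: A:4, B:15, C:6, D:8, E:0, F:10, G:0, H:0, I:0.
B has the largest value, 15, making it the main broker — the node through which the most shortest paths run.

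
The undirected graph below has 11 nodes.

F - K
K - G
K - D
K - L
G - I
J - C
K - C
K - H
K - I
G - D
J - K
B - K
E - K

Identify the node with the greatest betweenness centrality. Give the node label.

Unnormalized betweenness of each node: B:0, C:0, D:0, E:0, F:0, G:1/2, H:0, I:0, J:0, K:83/2, L:0.
K has the largest value, 83/2, making it the main broker — the node through which the most shortest paths run.

K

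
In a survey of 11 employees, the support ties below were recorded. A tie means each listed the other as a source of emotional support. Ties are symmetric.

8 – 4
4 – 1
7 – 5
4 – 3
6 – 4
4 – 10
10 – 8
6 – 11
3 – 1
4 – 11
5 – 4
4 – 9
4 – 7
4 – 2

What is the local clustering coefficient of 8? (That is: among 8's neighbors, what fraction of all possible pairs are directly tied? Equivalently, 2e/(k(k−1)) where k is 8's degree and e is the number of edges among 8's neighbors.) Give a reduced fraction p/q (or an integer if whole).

1

8's neighbors: 4 and 10 (k = 2).
Possible neighbor pairs: C(2,2) = 1. Edges among them: 4–10 → e = 1.
Clustering(8) = 1/1.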